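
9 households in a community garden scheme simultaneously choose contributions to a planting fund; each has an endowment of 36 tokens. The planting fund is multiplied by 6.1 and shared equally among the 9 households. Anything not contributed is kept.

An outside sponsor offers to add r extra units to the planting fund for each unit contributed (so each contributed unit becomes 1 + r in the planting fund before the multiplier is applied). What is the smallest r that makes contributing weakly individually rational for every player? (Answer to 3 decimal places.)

0.475

With matching at rate r, one contributed unit becomes (1 + r) in the planting fund and returns 6.1 × (1 + r) / 9 to the contributor.
Setting this equal to 1: 1 + r = 9/6.1 = 1.4754.
So the minimum matching rate is r = 1.4754 − 1 = 0.475.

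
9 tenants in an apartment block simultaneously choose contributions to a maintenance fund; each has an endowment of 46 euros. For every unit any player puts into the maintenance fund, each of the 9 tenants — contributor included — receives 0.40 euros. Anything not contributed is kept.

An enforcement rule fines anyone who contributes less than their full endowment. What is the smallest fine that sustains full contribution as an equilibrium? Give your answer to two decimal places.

27.60 euros

Given the others contribute fully, the best deviation is to contribute 0 (any partial contribution still incurs the fine and gives up units whose private return 0.40 is below 1).
Deviating from 46 to 0 saves 46 euros but forfeits the deviator's share of the drop in the maintenance fund: 0.40 × 46 = 18.40.
So the deviation gain is 46 − 18.40 = 27.60, and the fine must be at least 27.60 euros to wipe it out.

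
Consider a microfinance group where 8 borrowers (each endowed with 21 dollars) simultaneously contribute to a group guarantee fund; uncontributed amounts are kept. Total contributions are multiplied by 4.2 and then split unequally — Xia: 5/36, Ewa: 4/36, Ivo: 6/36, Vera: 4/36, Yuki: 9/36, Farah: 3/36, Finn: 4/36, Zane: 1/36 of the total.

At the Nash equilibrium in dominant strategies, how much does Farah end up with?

28.35 dollars

A player with share s gets back 4.2·s per unit contributed, so full contribution is dominant for anyone with s > 1/4.2 = 0.2381 and zero contribution is dominant for anyone below.
Yuki alone (share 9/36) is above the threshold, contributing 21; the remaining 7 contribute 0. Total contributed: 21.
Farah keeps 21 and receives 4.2 × 21 × 3/36 = 7.35 from the group guarantee fund, for a payoff of 28.35.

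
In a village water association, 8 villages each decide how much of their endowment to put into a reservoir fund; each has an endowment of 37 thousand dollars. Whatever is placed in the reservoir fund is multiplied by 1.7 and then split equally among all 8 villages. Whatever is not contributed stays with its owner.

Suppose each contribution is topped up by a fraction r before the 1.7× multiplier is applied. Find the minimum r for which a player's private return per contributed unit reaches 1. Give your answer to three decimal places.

3.706

With matching at rate r, one contributed unit becomes (1 + r) in the reservoir fund and returns 1.7 × (1 + r) / 8 to the contributor.
Setting this equal to 1: 1 + r = 8/1.7 = 4.7059.
So the minimum matching rate is r = 4.7059 − 1 = 3.706.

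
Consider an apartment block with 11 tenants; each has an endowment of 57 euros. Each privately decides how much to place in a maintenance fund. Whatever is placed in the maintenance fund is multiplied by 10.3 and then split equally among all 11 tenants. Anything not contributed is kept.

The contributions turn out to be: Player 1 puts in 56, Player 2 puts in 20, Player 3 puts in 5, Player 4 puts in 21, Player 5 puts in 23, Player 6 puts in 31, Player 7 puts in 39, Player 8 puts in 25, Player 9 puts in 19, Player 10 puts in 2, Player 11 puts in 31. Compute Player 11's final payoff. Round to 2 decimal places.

Total contributed: 56 + 20 + 5 + 21 + 23 + 31 + 39 + 25 + 19 + 2 + 31 = 272.
Each receives 10.3 × 272 / 11 = 254.69 from the maintenance fund.
Player 11 keeps 57 − 31 = 26, so Player 11's payoff is 26 + 254.69 = 280.69.

280.69 euros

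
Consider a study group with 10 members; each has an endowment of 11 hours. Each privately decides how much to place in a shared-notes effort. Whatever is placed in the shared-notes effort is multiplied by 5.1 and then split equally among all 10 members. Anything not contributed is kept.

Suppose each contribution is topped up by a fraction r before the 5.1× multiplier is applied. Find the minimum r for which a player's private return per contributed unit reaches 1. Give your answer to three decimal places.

With matching at rate r, one contributed unit becomes (1 + r) in the shared-notes effort and returns 5.1 × (1 + r) / 10 to the contributor.
Setting this equal to 1: 1 + r = 10/5.1 = 1.9608.
So the minimum matching rate is r = 1.9608 − 1 = 0.961.

0.961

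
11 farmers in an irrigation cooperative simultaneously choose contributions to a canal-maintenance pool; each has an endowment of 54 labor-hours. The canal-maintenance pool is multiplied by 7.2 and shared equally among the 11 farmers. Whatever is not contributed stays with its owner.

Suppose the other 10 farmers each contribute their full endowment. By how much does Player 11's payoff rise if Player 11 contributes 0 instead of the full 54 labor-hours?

Switching from a contribution of 54 to 0 lets Player 11 keep an extra 54 labor-hours, but lowers the canal-maintenance pool by 54, which costs Player 11 their own share of that drop: 7.2/11 × 54 = 35.35.
Net gain = 54 − 35.35 = 18.65. The private return per contributed unit (0.6545) is below 1, so free-riding is indeed the best response regardless of what the others do.

18.65 labor-hours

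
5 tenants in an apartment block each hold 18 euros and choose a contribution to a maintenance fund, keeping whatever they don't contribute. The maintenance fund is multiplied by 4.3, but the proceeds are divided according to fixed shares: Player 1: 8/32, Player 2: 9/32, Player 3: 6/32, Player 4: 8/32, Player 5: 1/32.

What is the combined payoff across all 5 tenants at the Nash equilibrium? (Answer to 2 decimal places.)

268.20 euros

For player j, contributing a unit is worthwhile iff 4.3 × (j's share) ≥ 1, i.e. iff j's share is at least 0.2326.
The shares above 0.2326 belong to Player 1, Player 2 and Player 4, contributing 18 each; the remaining 2 contribute 0. Total contributed: 54.
The maintenance fund pays out 4.3 × 54 = 232.20 in total (split across the unequal shares, but the aggregate is all that matters for the group sum).
The 2 free-riders keep 18 each, adding 36. Group total = 36 + 232.20 = 268.20.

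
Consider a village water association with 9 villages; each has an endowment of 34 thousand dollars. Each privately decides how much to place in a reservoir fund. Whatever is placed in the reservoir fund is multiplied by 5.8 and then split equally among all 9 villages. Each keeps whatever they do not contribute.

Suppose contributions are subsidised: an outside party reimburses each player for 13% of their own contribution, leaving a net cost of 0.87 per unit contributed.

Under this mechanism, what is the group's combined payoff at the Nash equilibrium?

306.00 thousand dollars

With the mechanism, a contributed unit returns (5.8/9) / 0.87 = 0.7407 per unit of net cost — still below 1 — so contributing 0 remains dominant for every player.
At the Nash equilibrium no one contributes; group total payoff = 9 × 34 = 306.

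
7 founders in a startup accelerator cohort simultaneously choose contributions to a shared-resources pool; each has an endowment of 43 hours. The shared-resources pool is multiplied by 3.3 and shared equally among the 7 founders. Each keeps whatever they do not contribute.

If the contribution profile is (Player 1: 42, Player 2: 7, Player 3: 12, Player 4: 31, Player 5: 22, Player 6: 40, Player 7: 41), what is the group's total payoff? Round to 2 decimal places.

749.50 hours

Total contributed: 42 + 7 + 12 + 31 + 22 + 40 + 41 = 195; total kept: 7 × 43 − 195 = 106.
The shared-resources pool pays out 3.3 × 195 = 643.50 in aggregate.
Group total = 106 + 643.50 = 749.50.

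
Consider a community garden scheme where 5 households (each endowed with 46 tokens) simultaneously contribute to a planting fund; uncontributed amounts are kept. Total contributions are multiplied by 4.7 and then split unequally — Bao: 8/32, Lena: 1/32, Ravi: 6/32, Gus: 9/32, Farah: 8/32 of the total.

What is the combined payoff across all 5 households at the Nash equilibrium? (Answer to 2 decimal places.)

Each unit j contributes comes back to j as 4.7 × (j's share), so j prefers to contribute only if that share exceeds 1/4.7 = 0.2128; otherwise keeping the unit dominates.
Bao, Gus and Farah clear that bar, contributing 46 each; the remaining 2 contribute 0. Total contributed: 138.
The planting fund pays out 4.7 × 138 = 648.60 in total (split across the unequal shares, but the aggregate is all that matters for the group sum).
The 2 free-riders keep 46 each, adding 92. Group total = 92 + 648.60 = 740.60.

740.60 tokens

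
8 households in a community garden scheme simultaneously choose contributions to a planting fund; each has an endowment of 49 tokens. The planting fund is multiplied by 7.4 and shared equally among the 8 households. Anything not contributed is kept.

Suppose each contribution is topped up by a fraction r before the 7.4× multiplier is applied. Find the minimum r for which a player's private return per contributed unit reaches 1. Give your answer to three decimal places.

With matching at rate r, one contributed unit becomes (1 + r) in the planting fund and returns 7.4 × (1 + r) / 8 to the contributor.
Setting this equal to 1: 1 + r = 8/7.4 = 1.0811.
So the minimum matching rate is r = 1.0811 − 1 = 0.081.

0.081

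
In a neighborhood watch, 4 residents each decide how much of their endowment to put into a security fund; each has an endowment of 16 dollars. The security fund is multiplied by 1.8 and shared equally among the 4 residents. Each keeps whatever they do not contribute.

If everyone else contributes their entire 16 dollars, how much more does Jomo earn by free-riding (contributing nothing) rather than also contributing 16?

Switching from a contribution of 16 to 0 lets Jomo keep an extra 16 dollars, but lowers the security fund by 16, which costs Jomo their own share of that drop: 1.8/4 × 16 = 7.20.
Net gain = 16 − 7.20 = 8.80. The private return per contributed unit (0.4500) is below 1, so free-riding is indeed the best response regardless of what the others do.

8.80 dollars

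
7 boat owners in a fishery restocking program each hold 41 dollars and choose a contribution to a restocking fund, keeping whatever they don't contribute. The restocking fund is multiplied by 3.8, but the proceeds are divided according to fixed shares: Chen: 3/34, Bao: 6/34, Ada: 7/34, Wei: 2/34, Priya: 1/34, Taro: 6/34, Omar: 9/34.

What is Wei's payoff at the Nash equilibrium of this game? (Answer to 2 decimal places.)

Each unit j contributes comes back to j as 3.8 × (j's share), so j prefers to contribute only if that share exceeds 1/3.8 = 0.2632; otherwise keeping the unit dominates.
The only share above 0.2632 is Omar's 9/34, contributing 41; the remaining 6 contribute 0. Total contributed: 41.
Wei keeps 41 and receives 3.8 × 41 × 2/34 = 9.16 from the restocking fund, for a payoff of 50.16.

50.16 dollars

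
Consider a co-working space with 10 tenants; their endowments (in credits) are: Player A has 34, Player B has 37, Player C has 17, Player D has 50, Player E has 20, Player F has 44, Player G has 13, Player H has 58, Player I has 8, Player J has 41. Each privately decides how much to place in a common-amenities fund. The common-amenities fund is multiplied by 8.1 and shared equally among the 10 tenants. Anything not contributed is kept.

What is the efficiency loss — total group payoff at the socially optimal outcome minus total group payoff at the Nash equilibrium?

The private return per contributed unit is 8.1/10 = 0.8100 < 1 for every player regardless of endowment, so the Nash equilibrium is zero contribution and the group total is Σ E_j = 34 + 37 + 17 + 50 + 20 + 44 + 13 + 58 + 8 + 41 = 322.
Each contributed unit returns 8.100 to the group, so the social optimum is full contribution by everyone: group total = 8.100 × 322 = 2608.20.
Efficiency loss = (8.100 − 1) × 322 = 2286.20.

2286.20 credits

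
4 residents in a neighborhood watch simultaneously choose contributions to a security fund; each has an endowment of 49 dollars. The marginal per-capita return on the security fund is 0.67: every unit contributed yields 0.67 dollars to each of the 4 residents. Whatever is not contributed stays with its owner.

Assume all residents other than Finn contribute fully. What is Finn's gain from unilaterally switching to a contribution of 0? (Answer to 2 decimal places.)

16.17 dollars

Switching from a contribution of 49 to 0 lets Finn keep an extra 49 dollars, but lowers the security fund by 49, which costs Finn their own share of that drop: 0.67 × 49 = 32.83.
Net gain = 49 − 32.83 = 16.17. The private return per contributed unit (0.67) is below 1, so free-riding is indeed the best response regardless of what the others do.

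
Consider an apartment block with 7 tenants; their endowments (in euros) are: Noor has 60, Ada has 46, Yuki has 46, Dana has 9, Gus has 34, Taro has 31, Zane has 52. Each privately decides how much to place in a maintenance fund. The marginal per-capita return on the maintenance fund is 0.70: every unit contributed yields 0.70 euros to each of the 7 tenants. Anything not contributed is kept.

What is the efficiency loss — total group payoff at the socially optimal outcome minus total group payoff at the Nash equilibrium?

The private return per contributed unit is 0.70 < 1 for everyone, so the Nash equilibrium is zero contribution and the group total is Σ E_j = 60 + 46 + 46 + 9 + 34 + 31 + 52 = 278.
Each contributed unit returns 4.900 to the group, so the social optimum is full contribution by everyone: group total = 4.900 × 278 = 1362.20.
Efficiency loss = (4.900 − 1) × 278 = 1084.20.

1084.20 euros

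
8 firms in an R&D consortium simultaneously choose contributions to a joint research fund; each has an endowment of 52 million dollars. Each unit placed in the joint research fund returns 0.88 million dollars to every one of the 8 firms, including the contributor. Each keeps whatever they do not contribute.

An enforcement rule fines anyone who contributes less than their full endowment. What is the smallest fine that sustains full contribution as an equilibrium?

Given the others contribute fully, the best deviation is to contribute 0 (any partial contribution still incurs the fine and gives up units whose private return 0.88 is below 1).
Deviating from 52 to 0 saves 52 million dollars but forfeits the deviator's share of the drop in the joint research fund: 0.88 × 52 = 45.76.
So the deviation gain is 52 − 45.76 = 6.24, and the fine must be at least 6.24 million dollars to wipe it out.

6.24 million dollars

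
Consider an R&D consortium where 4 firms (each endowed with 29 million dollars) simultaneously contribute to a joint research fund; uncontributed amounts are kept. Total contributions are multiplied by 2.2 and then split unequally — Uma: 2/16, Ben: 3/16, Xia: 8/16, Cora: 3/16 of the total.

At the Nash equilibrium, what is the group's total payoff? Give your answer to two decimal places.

Each unit j contributes comes back to j as 2.2 × (j's share), so j prefers to contribute only if that share exceeds 1/2.2 = 0.4545; otherwise keeping the unit dominates.
Only Xia (8/16) clears that bar, contributing 29; the remaining 3 contribute 0. Total contributed: 29.
The joint research fund pays out 2.2 × 29 = 63.80 in total (split across the unequal shares, but the aggregate is all that matters for the group sum).
The 3 free-riders keep 29 each, adding 87. Group total = 87 + 63.80 = 150.80.

150.80 million dollars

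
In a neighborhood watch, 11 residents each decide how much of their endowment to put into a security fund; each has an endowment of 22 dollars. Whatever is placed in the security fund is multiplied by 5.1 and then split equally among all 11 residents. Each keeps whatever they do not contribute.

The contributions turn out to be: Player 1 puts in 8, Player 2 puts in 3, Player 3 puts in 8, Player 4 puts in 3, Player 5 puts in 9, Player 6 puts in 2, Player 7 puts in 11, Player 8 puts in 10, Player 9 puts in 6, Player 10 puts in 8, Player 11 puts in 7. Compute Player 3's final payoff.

Total contributed: 8 + 3 + 8 + 3 + 9 + 2 + 11 + 10 + 6 + 8 + 7 = 75.
Each receives 5.1 × 75 / 11 = 34.77 from the security fund.
Player 3 keeps 22 − 8 = 14, so Player 3's payoff is 14 + 34.77 = 48.77.

48.77 dollars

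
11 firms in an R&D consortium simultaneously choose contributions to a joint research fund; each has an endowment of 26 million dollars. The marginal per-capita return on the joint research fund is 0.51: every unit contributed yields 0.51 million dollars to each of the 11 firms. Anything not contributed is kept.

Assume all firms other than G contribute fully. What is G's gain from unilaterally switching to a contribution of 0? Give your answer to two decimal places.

Switching from a contribution of 26 to 0 lets G keep an extra 26 million dollars, but lowers the joint research fund by 26, which costs G their own share of that drop: 0.51 × 26 = 13.26.
Net gain = 26 − 13.26 = 12.74. The private return per contributed unit (0.51) is below 1, so free-riding is indeed the best response regardless of what the others do.

12.74 million dollars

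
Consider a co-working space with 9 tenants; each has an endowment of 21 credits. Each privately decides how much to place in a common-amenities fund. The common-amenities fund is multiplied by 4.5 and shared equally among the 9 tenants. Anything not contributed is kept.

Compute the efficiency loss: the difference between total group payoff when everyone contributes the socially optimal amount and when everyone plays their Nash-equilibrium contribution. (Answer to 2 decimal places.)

661.50 credits

Each contributed unit returns 4.5/9 = 0.5000 to its contributor — below 1 — so contributing 0 is dominant for every player. At the Nash equilibrium everyone keeps their 21, and the group total is 9 × 21 = 189.
Each contributed unit returns 4.500 to the group as a whole (0.5000 to each of 9 players), which exceeds 1, so the social optimum is full contribution: group total = 4.500 × 189 = 850.50.
Efficiency loss = 850.50 − 189 = 661.50.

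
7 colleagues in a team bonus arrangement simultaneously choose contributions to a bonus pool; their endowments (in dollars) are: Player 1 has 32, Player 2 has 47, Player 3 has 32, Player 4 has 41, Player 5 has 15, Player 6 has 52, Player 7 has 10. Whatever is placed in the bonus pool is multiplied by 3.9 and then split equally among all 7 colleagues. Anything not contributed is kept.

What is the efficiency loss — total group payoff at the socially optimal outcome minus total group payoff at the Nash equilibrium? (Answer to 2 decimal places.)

The private return per contributed unit is 3.9/7 = 0.5571 < 1 for every player regardless of endowment, so the Nash equilibrium is zero contribution and the group total is Σ E_j = 32 + 47 + 32 + 41 + 15 + 52 + 10 = 229.
Each contributed unit returns 3.900 to the group, so the social optimum is full contribution by everyone: group total = 3.900 × 229 = 893.10.
Efficiency loss = (3.900 − 1) × 229 = 664.10.

664.10 dollars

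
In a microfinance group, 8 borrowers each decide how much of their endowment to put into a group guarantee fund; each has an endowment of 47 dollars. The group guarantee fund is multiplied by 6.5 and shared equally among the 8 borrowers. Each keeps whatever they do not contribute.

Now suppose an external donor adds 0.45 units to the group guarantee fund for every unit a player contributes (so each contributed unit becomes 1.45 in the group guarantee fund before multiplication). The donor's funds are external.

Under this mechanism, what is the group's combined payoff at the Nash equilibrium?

With the mechanism, a contributed unit returns 6.5 × 1.45 / 8 = 1.1781 per unit of net cost to the contributor — now above 1 — so contributing fully is weakly dominant for every player.
At the Nash equilibrium everyone contributes 47. Group total payoff = 6.5 × 1.45 × 376 = 3543.80.

3543.80 dollars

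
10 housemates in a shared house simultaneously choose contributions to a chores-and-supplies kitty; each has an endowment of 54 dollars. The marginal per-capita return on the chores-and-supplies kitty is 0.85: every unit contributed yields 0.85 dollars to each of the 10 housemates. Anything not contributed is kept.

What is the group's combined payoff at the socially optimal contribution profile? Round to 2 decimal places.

4590.00 dollars

Each contributed unit returns 8.500 to the group as a whole (0.85 to each of 10 players), which exceeds 1, so the social optimum is full contribution: group total = 8.500 × 540 = 4590.00.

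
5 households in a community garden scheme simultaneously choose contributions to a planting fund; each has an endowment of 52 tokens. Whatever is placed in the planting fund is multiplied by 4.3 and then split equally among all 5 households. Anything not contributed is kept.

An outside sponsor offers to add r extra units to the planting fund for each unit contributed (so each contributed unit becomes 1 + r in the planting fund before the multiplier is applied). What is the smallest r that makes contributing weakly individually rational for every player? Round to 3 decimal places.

0.163

With matching at rate r, one contributed unit becomes (1 + r) in the planting fund and returns 4.3 × (1 + r) / 5 to the contributor.
Setting this equal to 1: 1 + r = 5/4.3 = 1.1628.
So the minimum matching rate is r = 1.1628 − 1 = 0.163.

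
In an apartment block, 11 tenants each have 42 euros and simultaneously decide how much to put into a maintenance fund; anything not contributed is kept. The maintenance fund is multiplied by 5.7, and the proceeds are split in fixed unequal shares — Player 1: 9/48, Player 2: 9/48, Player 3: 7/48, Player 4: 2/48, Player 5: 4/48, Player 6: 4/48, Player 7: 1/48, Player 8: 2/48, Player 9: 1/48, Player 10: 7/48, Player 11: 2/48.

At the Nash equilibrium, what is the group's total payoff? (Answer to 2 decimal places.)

856.80 euros

A player with share s gets back 5.7·s per unit contributed, so full contribution is dominant for anyone with s > 1/5.7 = 0.1754 and zero contribution is dominant for anyone below.
Player 1 and Player 2 are above the threshold, contributing 42 each; the remaining 9 contribute 0. Total contributed: 84.
The maintenance fund pays out 5.7 × 84 = 478.80 in total (split across the unequal shares, but the aggregate is all that matters for the group sum).
The 9 free-riders keep 42 each, adding 378. Group total = 378 + 478.80 = 856.80.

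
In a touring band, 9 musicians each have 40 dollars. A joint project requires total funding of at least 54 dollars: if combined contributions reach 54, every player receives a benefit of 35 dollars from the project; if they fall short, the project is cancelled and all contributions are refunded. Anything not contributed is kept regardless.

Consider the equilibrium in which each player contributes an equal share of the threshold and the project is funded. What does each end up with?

Equal share of the threshold: 54/9 = 6.
At this profile no one gains by cutting their contribution: any cut drops the total below 54, the project is cancelled, contributions are refunded, and the deviator ends with 40, which is less than 40 − 6 + 35 = 69. Contributing more than 6 just wastes the excess. So contributing exactly 6 is a best response.
Each player's payoff: 40 − 6 + 35 = 69.

69 dollars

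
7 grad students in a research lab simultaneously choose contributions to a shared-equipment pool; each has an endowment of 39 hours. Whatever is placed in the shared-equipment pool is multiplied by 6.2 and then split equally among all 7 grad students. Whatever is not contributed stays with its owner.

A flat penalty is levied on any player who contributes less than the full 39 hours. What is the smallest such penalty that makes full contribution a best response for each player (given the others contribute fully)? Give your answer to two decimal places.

Given the others contribute fully, the best deviation is to contribute 0 (any partial contribution still incurs the fine and gives up units whose private return 0.8857 is below 1).
Deviating from 39 to 0 saves 39 hours but forfeits the deviator's share of the drop in the shared-equipment pool: 6.2/7 × 39 = 34.54.
So the deviation gain is 39 − 34.54 = 4.46, and the fine must be at least 4.46 hours to wipe it out.

4.46 hours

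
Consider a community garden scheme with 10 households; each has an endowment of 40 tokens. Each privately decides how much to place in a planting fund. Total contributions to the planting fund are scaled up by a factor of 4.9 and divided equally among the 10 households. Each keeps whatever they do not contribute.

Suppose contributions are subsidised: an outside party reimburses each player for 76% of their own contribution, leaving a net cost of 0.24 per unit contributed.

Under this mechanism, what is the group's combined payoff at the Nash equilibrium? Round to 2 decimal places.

With the mechanism, a contributed unit returns (4.9/10) / 0.24 = 2.0417 per unit of net cost to the contributor — now above 1 — so contributing fully is weakly dominant for every player.
At the Nash equilibrium everyone contributes 40. Group total payoff = 10 × (40 × 0.76 + 4.9 × 40) = 2264.00.

2264.00 tokens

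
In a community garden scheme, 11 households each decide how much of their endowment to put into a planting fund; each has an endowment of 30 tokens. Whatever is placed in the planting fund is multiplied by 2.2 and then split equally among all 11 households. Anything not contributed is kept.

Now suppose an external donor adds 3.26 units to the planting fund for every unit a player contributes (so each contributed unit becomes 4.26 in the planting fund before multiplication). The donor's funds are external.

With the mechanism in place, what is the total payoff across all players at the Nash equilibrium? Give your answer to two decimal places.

Even with the mechanism, each unit contributed returns only 2.2 × 4.26 / 11 = 0.8520 per unit of net cost, so contributing nothing is still dominant.
At the Nash equilibrium no one contributes; group total payoff = 11 × 30 = 330.

330.00 tokens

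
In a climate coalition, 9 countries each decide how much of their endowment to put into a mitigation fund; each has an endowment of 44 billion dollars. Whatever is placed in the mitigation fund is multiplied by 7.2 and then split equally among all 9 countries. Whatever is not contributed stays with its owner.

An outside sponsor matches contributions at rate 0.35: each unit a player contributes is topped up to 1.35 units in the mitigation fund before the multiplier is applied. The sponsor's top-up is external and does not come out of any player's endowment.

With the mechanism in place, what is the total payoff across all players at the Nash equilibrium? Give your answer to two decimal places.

Under the mechanism each unit contributed yields 7.2 × 1.35 / 9 = 1.0800 back to its contributor per unit of net cost, which exceeds 1, making full contribution the dominant choice for everyone.
So the Nash equilibrium is full contribution by all 9; the group earns 7.2 × 1.35 × 396 = 3849.12.

3849.12 billion dollars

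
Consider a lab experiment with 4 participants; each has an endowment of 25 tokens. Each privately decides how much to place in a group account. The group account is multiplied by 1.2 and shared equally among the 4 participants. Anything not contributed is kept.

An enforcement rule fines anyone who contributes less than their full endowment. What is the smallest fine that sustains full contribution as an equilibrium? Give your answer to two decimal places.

17.50 tokens

Given the others contribute fully, the best deviation is to contribute 0 (any partial contribution still incurs the fine and gives up units whose private return 0.3000 is below 1).
Deviating from 25 to 0 saves 25 tokens but forfeits the deviator's share of the drop in the group account: 1.2/4 × 25 = 7.50.
So the deviation gain is 25 − 7.50 = 17.50, and the fine must be at least 17.50 tokens to wipe it out.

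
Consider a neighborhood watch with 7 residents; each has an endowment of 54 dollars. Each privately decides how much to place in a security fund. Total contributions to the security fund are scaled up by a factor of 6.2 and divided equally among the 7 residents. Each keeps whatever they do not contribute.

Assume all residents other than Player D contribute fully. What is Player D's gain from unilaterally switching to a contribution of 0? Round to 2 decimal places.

6.17 dollars

Switching from a contribution of 54 to 0 lets Player D keep an extra 54 dollars, but lowers the security fund by 54, which costs Player D their own share of that drop: 6.2/7 × 54 = 47.83.
Net gain = 54 − 47.83 = 6.17. The private return per contributed unit (0.8857) is below 1, so free-riding is indeed the best response regardless of what the others do.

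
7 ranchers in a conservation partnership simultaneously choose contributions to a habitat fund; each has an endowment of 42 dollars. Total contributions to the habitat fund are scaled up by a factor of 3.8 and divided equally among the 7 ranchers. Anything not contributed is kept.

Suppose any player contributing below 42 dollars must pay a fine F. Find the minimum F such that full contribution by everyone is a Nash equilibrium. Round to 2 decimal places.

Given the others contribute fully, the best deviation is to contribute 0 (any partial contribution still incurs the fine and gives up units whose private return 0.5429 is below 1).
Deviating from 42 to 0 saves 42 dollars but forfeits the deviator's share of the drop in the habitat fund: 3.8/7 × 42 = 22.80.
So the deviation gain is 42 − 22.80 = 19.20, and the fine must be at least 19.20 dollars to wipe it out.

19.20 dollars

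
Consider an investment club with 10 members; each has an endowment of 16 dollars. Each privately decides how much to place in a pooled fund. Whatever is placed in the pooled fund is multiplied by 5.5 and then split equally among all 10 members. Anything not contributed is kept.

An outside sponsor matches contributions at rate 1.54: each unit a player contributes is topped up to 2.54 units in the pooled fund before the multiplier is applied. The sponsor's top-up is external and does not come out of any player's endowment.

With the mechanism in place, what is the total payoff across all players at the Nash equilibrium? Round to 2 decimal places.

2235.20 dollars

The effective private return per unit is now 5.5 × 2.54 / 10 = 1.3970 > 1, so every player's dominant strategy flips to full contribution.
At the Nash equilibrium everyone contributes 16. Group total payoff = 5.5 × 2.54 × 160 = 2235.20.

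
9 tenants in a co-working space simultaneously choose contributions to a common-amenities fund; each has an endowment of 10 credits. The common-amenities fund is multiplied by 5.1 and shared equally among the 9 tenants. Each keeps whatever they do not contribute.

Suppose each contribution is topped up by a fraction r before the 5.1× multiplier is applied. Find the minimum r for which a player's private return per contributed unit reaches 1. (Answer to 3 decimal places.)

0.765

With matching at rate r, one contributed unit becomes (1 + r) in the common-amenities fund and returns 5.1 × (1 + r) / 9 to the contributor.
Setting this equal to 1: 1 + r = 9/5.1 = 1.7647.
So the minimum matching rate is r = 1.7647 − 1 = 0.765.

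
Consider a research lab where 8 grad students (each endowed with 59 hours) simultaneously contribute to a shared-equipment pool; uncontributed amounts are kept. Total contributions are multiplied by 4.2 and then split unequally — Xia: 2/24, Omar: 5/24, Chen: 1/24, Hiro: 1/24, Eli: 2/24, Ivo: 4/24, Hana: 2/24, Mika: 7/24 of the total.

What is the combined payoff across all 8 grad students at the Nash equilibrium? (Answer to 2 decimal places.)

660.80 hours

For player j, contributing a unit is worthwhile iff 4.2 × (j's share) ≥ 1, i.e. iff j's share is at least 0.2381.
Mika alone (share 7/24) is above the threshold, contributing 59; the remaining 7 contribute 0. Total contributed: 59.
The shared-equipment pool pays out 4.2 × 59 = 247.80 in total (split across the unequal shares, but the aggregate is all that matters for the group sum).
The 7 free-riders keep 59 each, adding 413. Group total = 413 + 247.80 = 660.80.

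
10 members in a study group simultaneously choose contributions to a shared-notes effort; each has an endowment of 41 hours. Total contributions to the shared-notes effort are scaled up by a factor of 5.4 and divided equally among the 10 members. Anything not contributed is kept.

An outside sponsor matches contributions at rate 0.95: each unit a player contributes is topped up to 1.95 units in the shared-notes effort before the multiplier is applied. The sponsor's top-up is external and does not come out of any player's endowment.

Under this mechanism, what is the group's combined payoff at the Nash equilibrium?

The effective private return per unit is now 5.4 × 1.95 / 10 = 1.0530 > 1, so every player's dominant strategy flips to full contribution.
So the Nash equilibrium is full contribution by all 10; the group earns 5.4 × 1.95 × 410 = 4317.30.

4317.30 hours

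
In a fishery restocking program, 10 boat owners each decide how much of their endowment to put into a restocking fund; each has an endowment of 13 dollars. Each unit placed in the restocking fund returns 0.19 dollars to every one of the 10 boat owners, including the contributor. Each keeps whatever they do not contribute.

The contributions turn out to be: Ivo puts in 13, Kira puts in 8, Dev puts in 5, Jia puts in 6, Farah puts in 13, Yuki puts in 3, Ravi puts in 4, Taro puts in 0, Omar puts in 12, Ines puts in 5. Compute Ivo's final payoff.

13.11 dollars

Total contributed: 13 + 8 + 5 + 6 + 13 + 3 + 4 + 0 + 12 + 5 = 69.
Each receives 0.19 × 69 = 13.11 from the restocking fund.
Ivo keeps 13 − 13 = 0, so Ivo's payoff is 0 + 13.11 = 13.11.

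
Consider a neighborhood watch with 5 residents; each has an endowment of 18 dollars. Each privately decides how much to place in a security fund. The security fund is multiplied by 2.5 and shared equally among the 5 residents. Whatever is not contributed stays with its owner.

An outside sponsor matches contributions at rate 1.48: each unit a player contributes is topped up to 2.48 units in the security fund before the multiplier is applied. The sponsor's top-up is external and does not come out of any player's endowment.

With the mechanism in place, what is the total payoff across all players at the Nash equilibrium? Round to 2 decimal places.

With the mechanism, a contributed unit returns 2.5 × 2.48 / 5 = 1.2400 per unit of net cost to the contributor — now above 1 — so contributing fully is weakly dominant for every player.
So the Nash equilibrium is full contribution by all 5; the group earns 2.5 × 2.48 × 90 = 558.00.

558.00 dollars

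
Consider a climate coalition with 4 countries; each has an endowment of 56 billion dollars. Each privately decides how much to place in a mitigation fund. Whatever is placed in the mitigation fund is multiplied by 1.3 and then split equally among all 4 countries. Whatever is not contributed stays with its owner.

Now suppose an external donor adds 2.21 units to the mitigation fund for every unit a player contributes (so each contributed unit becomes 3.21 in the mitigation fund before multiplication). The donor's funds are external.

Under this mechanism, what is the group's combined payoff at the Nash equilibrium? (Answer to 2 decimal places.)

With the mechanism, a contributed unit returns 1.3 × 3.21 / 4 = 1.0433 per unit of net cost to the contributor — now above 1 — so contributing fully is weakly dominant for every player.
So the Nash equilibrium is full contribution by all 4; the group earns 1.3 × 3.21 × 224 = 934.75.

934.75 billion dollars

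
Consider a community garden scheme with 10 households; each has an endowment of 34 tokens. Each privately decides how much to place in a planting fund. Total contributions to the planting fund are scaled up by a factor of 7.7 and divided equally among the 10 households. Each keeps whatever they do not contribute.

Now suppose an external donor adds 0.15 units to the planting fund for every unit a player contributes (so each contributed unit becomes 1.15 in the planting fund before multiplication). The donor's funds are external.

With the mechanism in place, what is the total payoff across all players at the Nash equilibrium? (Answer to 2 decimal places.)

With the mechanism, a contributed unit returns 7.7 × 1.15 / 10 = 0.8855 per unit of net cost — still below 1 — so contributing 0 remains dominant for every player.
Everyone keeps their endowment and the group total is 10 × 34 = 340.

340.00 tokens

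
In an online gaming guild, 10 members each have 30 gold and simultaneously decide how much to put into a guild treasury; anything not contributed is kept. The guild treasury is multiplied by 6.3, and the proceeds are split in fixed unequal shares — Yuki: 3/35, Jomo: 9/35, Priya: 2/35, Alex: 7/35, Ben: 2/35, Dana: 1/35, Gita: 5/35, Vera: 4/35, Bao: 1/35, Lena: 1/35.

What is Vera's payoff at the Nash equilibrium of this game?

73.20 gold

A player with share s gets back 6.3·s per unit contributed, so full contribution is dominant for anyone with s > 1/6.3 = 0.1587 and zero contribution is dominant for anyone below.
Jomo and Alex are above the threshold, contributing 30 each; the remaining 8 contribute 0. Total contributed: 60.
Vera keeps 30 and receives 6.3 × 60 × 4/35 = 43.20 from the guild treasury, for a payoff of 73.20.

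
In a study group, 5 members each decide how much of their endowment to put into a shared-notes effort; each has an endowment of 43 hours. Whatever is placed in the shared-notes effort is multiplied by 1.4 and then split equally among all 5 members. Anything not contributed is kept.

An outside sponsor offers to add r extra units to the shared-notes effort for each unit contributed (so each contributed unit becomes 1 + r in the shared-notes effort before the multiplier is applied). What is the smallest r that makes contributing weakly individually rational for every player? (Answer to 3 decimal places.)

2.571

With matching at rate r, one contributed unit becomes (1 + r) in the shared-notes effort and returns 1.4 × (1 + r) / 5 to the contributor.
Setting this equal to 1: 1 + r = 5/1.4 = 3.5714.
So the minimum matching rate is r = 3.5714 − 1 = 2.571.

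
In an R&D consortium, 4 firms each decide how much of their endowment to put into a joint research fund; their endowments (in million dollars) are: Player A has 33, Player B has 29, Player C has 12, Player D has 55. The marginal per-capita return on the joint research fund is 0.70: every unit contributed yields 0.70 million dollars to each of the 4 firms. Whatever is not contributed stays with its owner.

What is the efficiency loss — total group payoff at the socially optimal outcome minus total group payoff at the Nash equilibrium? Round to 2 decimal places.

232.20 million dollars

The private return per contributed unit is 0.70 < 1 for everyone, so the Nash equilibrium is zero contribution and the group total is Σ E_j = 33 + 29 + 12 + 55 = 129.
Each contributed unit returns 2.800 to the group, so the social optimum is full contribution by everyone: group total = 2.800 × 129 = 361.20.
Efficiency loss = (2.800 − 1) × 129 = 232.20.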